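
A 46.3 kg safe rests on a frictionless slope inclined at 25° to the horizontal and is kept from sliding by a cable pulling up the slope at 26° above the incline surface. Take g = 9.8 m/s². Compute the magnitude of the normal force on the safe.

Take axes along and perpendicular to the incline. Weight components: W sin 25° = 191.8 N down-slope, W cos 25° = 411.2 N into the surface.
Along incline: T cos 26° = W sin 25° → T = 213.4 N.
Perpendicular: N = W cos 25° − T sin 26° = 317.7 N.

N ≈ 318 N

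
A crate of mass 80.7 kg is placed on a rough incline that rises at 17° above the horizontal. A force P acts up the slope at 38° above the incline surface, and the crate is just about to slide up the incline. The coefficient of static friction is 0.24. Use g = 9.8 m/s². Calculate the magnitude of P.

On the verge of sliding up the incline, friction equals μN and acts down the slope.
Perpendicular: N + P sin 38° = W cos 17° = 756.3 N.
Along incline: P cos 38° = W sin 17° + μN  with W sin 17° = 231.2 N.
Solving the pair for P and N: P = 441.1 N, N = 484.8 N (and f = μN = 116.3 N).

P ≈ 441 N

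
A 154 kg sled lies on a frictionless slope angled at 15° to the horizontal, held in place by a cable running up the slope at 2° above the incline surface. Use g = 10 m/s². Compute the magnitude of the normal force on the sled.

Take axes along and perpendicular to the incline. Weight components: W sin 15° = 398.6 N down-slope, W cos 15° = 1488 N into the surface.
Along incline: T cos 2° = W sin 15° → T = 398.8 N.
Perpendicular: N = W cos 15° − T sin 2° = 1474 N.

N ≈ 1470 N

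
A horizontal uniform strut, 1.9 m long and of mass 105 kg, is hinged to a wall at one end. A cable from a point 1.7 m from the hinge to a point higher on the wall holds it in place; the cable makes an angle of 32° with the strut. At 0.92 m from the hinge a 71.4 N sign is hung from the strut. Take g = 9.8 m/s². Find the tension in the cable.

T ≈ 1160 N

Take torques about the hinge: T sin 32° · 1.7 = 105×9.8×0.95 + 71.4×0.92 = 1043.2 N·m.
So T = 1043.2 / (0.5299 × 1.7) = 1158 N.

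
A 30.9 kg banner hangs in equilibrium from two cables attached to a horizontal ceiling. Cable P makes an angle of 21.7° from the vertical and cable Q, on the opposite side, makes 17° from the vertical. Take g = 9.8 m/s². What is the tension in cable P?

Angles from the horizontal: cable P is 90° − 21.7° = 68.3°, cable Q is 90° − 17° = 73°.
Weight W = 30.9 × 9.8 = 302.8 N acts straight down.
Horizontal: T_P cos 68.3° = T_Q cos 73°  →  T_Q = 1.265 T_P.
Vertical: T_P sin 68.3° + T_Q sin 73° = 302.8.
Substituting the horizontal relation into the vertical equation gives 2.139 T_P = 302.8, so T_P = 141.6 N.

T_P ≈ 142 N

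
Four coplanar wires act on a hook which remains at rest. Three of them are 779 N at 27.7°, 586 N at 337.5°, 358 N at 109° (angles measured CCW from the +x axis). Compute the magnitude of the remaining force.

F ≈ 1210 N

Sum the known components: ΣF_x = 1115 N, ΣF_y = 476.4 N.
For equilibrium the remaining force must supply (−ΣF_x, −ΣF_y) = (-1115, -476.4) N.
Magnitude = √((-1115)² + (-476.4)²) = 1212 N; direction = atan2(-476.4, -1115) = 203.1°.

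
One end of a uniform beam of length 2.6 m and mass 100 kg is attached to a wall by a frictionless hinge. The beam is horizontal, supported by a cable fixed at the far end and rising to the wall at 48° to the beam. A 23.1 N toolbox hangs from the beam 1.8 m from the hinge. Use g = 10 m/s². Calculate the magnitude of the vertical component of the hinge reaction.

Take torques about the hinge: T sin 48° · 2.6 = 100×10×1.3 + 23.1×1.8 = 1341.6 N·m.
So T = 1341.6 / (0.7431 × 2.6) = 694.34 N.
ΣF_y = 0: H_y = (100×10 + 23.1) − T sin 48° = 1023.1 − 515.99 = 507.11 N.

|H_y| ≈ 507 N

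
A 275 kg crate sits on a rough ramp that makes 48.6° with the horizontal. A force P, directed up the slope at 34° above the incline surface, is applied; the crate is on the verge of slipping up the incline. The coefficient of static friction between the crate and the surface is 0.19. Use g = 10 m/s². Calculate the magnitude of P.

P ≈ 2570 N

On the verge of sliding up the incline, friction equals μN and acts down the slope.
Perpendicular: N + P sin 34° = W cos 48.6° = 1819 N.
Along incline: P cos 34° = W sin 48.6° + μN  with W sin 48.6° = 2063 N.
Solving the pair for P and N: P = 2575 N, N = 378.7 N (and f = μN = 71.95 N).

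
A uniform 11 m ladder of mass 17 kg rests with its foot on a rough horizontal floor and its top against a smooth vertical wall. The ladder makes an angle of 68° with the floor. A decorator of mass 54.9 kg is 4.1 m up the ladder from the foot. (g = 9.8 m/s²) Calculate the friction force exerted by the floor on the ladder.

f ≈ 115 N

Torques about the foot: N_wall · 11 sin 68° = 17×9.8×5.5 cos 68° + 54.9×9.8×4.1 cos 68° → N_wall = 114.68 N.
ΣF_x = 0: f_floor = N_wall = 114.68 N.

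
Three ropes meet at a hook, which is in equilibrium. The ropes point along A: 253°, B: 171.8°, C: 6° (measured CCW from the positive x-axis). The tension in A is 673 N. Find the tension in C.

Resolve: ΣF_x = 673 cos 253° + T_B cos 171.8° + T_C cos 6° = 0.
        ΣF_y = 673 sin 253° + T_B sin 171.8° + T_C sin 6° = 0.
The known terms sum to (-196.8, -643.6) N, so -0.9898 T_B + 0.9945 T_C = 196.8 and 0.1426 T_B + 0.1045 T_C = 643.6.
Solving simultaneously: T_B = 2525 N, T_C = 2711 N.

T_C ≈ 2710 N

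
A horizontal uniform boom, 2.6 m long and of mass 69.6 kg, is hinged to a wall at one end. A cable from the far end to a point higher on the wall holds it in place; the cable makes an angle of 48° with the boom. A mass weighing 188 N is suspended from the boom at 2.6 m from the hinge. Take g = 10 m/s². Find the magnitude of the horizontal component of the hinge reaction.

H_x ≈ 483 N

Take torques about the hinge: T sin 48° · 2.6 = 69.6×10×1.3 + 188×2.6 = 1393.6 N·m.
So T = 1393.6 / (0.7431 × 2.6) = 721.26 N.
ΣF_x = 0: H_x = T cos 48° = 482.62 N.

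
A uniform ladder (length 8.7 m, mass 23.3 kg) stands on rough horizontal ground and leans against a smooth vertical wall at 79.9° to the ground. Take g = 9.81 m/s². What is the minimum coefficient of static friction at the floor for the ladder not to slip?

μ_min ≈ 0.0891

ΣF_y = 0: N_floor = 23.3×9.81 = 228.57 N.
Torques about the foot: N_wall · 8.7 sin 79.9° = 23.3×9.81×4.35 cos 79.9° → N_wall = 20.358 N.
ΣF_x = 0: f_floor = N_wall = 20.358 N.
μ_min = f_floor / N_floor = 20.358 / 228.57 = 0.08906.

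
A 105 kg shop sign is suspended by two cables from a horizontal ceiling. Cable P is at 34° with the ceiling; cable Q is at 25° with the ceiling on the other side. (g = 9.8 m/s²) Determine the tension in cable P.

T_P ≈ 1090 N

Weight W = 105 × 9.8 = 1029 N acts straight down.
Horizontal: T_P cos 34° = T_Q cos 25°  →  T_Q = 0.9147 T_P.
Vertical: T_P sin 34° + T_Q sin 25° = 1029.
Substituting the horizontal relation into the vertical equation gives 0.9458 T_P = 1029, so T_P = 1088 N.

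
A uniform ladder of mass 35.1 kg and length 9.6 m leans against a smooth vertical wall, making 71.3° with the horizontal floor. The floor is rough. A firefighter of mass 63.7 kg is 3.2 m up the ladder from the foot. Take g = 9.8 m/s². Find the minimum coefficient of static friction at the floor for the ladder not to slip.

ΣF_y = 0: N_floor = 35.1×9.8 + 63.7×9.8 = 968.24 N.
Torques about the foot: N_wall · 9.6 sin 71.3° = 35.1×9.8×4.8 cos 71.3° + 63.7×9.8×3.2 cos 71.3° → N_wall = 128.65 N.
ΣF_x = 0: f_floor = N_wall = 128.65 N.
μ_min = f_floor / N_floor = 128.65 / 968.24 = 0.1329.

μ_min ≈ 0.133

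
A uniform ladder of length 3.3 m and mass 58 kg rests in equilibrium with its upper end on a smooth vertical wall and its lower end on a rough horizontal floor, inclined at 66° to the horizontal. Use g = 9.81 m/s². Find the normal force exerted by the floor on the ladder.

N_floor ≈ 569 N

ΣF_y = 0: N_floor = 58×9.81 = 568.98 N.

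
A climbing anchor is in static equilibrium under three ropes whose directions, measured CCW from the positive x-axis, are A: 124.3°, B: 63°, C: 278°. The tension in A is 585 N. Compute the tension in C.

T_C ≈ 895 N

Resolve: ΣF_x = 585 cos 124.3° + T_B cos 63° + T_C cos 278° = 0.
        ΣF_y = 585 sin 124.3° + T_B sin 63° + T_C sin 278° = 0.
The known terms sum to (-329.7, 483.3) N, so 0.4540 T_B + 0.1392 T_C = 329.7 and 0.8910 T_B − 0.9903 T_C = -483.3.
Solving simultaneously: T_B = 451.9 N, T_C = 894.6 N.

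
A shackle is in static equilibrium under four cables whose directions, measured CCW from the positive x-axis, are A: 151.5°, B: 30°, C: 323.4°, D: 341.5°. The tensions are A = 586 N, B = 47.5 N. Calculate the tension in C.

Resolve: ΣF_x = 586 cos 151.5° + 47.5 cos 30° + T_C cos 323.4° + T_D cos 341.5° = 0.
        ΣF_y = 586 sin 151.5° + 47.5 sin 30° + T_C sin 323.4° + T_D sin 341.5° = 0.
The known terms sum to (-473.9, 303.4) N, so 0.8028 T_C + 0.9483 T_D = 473.9 and -0.5962 T_C − 0.3173 T_D = -303.4.
Solving simultaneously: T_C = 442 N, T_D = 125.5 N.

T_C ≈ 442 N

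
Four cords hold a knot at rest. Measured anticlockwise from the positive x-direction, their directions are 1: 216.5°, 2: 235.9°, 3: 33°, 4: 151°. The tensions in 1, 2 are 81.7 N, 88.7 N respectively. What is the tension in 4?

T_4 ≈ 44.7 N

Resolve: ΣF_x = 81.7 cos 216.5° + 88.7 cos 235.9° + T_3 cos 33° + T_4 cos 151° = 0.
        ΣF_y = 81.7 sin 216.5° + 88.7 sin 235.9° + T_3 sin 33° + T_4 sin 151° = 0.
The known terms sum to (-115.4, -122) N, so 0.8387 T_3 − 0.8746 T_4 = 115.4 and 0.5446 T_3 + 0.4848 T_4 = 122.
Solving simultaneously: T_3 = 184.3 N, T_4 = 44.74 N.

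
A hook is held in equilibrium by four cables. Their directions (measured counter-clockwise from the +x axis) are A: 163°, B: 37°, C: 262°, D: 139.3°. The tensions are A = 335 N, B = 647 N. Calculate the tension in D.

Resolve: ΣF_x = 335 cos 163° + 647 cos 37° + T_C cos 262° + T_D cos 139.3° = 0.
        ΣF_y = 335 sin 163° + 647 sin 37° + T_C sin 262° + T_D sin 139.3° = 0.
The known terms sum to (196.4, 487.3) N, so -0.1392 T_C − 0.7581 T_D = -196.4 and -0.9903 T_C + 0.6521 T_D = -487.3.
Solving simultaneously: T_C = 591.2 N, T_D = 150.5 N.

T_D ≈ 150 N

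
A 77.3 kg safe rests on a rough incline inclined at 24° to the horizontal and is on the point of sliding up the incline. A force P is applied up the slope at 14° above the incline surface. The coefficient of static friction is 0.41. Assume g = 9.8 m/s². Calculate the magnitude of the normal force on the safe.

N ≈ 558 N

On the verge of sliding up the incline, friction equals μN and acts down the slope.
Perpendicular: N + P sin 14° = W cos 24° = 692 N.
Along incline: P cos 14° = W sin 24° + μN  with W sin 24° = 308.1 N.
Solving the pair for P and N: P = 553.4 N, N = 558.2 N (and f = μN = 228.8 N).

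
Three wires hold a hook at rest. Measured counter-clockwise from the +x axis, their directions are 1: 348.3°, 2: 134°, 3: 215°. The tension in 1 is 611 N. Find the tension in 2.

Resolve: ΣF_x = 611 cos 348.3° + T_2 cos 134° + T_3 cos 215° = 0.
        ΣF_y = 611 sin 348.3° + T_2 sin 134° + T_3 sin 215° = 0.
The known terms sum to (598.3, -123.9) N, so -0.6947 T_2 − 0.8192 T_3 = -598.3 and 0.7193 T_2 − 0.5736 T_3 = 123.9.
Solving simultaneously: T_2 = 450.2 N, T_3 = 348.6 N.

T_2 ≈ 450 N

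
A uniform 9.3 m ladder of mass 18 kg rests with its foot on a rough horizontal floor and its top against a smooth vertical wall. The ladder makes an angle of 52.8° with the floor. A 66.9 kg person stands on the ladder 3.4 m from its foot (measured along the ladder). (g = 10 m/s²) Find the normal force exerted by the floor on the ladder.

N_floor ≈ 849 N

ΣF_y = 0: N_floor = 18×10 + 66.9×10 = 849 N.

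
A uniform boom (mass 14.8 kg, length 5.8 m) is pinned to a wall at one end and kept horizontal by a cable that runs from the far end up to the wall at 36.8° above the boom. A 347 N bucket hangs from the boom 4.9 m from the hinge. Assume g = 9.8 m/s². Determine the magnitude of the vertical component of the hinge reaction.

Take torques about the hinge: T sin 36.8° · 5.8 = 14.8×9.8×2.9 + 347×4.9 = 2120.9 N·m.
So T = 2120.9 / (0.5990 × 5.8) = 610.45 N.
ΣF_y = 0: H_y = (14.8×9.8 + 347) − T sin 36.8° = 492.04 − 365.68 = 126.36 N.

|H_y| ≈ 126 N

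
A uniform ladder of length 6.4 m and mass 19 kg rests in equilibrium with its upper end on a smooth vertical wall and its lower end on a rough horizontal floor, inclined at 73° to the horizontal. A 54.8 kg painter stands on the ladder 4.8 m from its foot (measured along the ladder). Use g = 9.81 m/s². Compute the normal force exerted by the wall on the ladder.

N_wall ≈ 152 N

Torques about the foot: N_wall · 6.4 sin 73° = 19×9.81×3.2 cos 73° + 54.8×9.81×4.8 cos 73° → N_wall = 151.76 N.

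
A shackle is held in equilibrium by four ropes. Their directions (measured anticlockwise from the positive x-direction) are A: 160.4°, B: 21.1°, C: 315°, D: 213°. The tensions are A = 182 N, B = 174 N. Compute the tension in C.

T_C ≈ 111 N

Resolve: ΣF_x = 182 cos 160.4° + 174 cos 21.1° + T_C cos 315° + T_D cos 213° = 0.
        ΣF_y = 182 sin 160.4° + 174 sin 21.1° + T_C sin 315° + T_D sin 213° = 0.
The known terms sum to (-9.121, 123.7) N, so 0.7071 T_C − 0.8387 T_D = 9.121 and -0.7071 T_C − 0.5446 T_D = -123.7.
Solving simultaneously: T_C = 111.1 N, T_D = 82.82 N.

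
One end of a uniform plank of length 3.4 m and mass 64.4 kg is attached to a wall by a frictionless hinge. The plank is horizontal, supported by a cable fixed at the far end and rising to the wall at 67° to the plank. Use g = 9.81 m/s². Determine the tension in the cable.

T ≈ 343 N

Take torques about the hinge: T sin 67° · 3.4 = 64.4×9.81×1.7 = 1074 N·m.
So T = 1074 / (0.9205 × 3.4) = 343.16 N.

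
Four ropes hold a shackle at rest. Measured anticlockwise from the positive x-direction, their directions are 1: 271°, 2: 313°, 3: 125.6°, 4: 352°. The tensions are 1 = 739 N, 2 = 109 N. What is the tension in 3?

T_3 ≈ 1100 N

Resolve: ΣF_x = 739 cos 271° + 109 cos 313° + T_3 cos 125.6° + T_4 cos 352° = 0.
        ΣF_y = 739 sin 271° + 109 sin 313° + T_3 sin 125.6° + T_4 sin 352° = 0.
The known terms sum to (87.24, -818.6) N, so -0.5821 T_3 + 0.9903 T_4 = -87.24 and 0.8131 T_3 − 0.1392 T_4 = 818.6.
Solving simultaneously: T_3 = 1103 N, T_4 = 560.1 N.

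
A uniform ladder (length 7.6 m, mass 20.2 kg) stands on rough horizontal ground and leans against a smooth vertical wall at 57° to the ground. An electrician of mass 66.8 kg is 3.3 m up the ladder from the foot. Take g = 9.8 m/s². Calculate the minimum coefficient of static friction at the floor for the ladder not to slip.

ΣF_y = 0: N_floor = 20.2×9.8 + 66.8×9.8 = 852.6 N.
Torques about the foot: N_wall · 7.6 sin 57° = 20.2×9.8×3.8 cos 57° + 66.8×9.8×3.3 cos 57° → N_wall = 248.87 N.
ΣF_x = 0: f_floor = N_wall = 248.87 N.
μ_min = f_floor / N_floor = 248.87 / 852.6 = 0.2919.

μ_min ≈ 0.292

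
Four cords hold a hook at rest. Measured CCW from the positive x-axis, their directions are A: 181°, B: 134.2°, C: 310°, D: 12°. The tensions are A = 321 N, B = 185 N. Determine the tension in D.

Resolve: ΣF_x = 321 cos 181° + 185 cos 134.2° + T_C cos 310° + T_D cos 12° = 0.
        ΣF_y = 321 sin 181° + 185 sin 134.2° + T_C sin 310° + T_D sin 12° = 0.
The known terms sum to (-449.9, 127) N, so 0.6428 T_C + 0.9781 T_D = 449.9 and -0.7660 T_C + 0.2079 T_D = -127.
Solving simultaneously: T_C = 246.7 N, T_D = 297.9 N.

T_D ≈ 298 N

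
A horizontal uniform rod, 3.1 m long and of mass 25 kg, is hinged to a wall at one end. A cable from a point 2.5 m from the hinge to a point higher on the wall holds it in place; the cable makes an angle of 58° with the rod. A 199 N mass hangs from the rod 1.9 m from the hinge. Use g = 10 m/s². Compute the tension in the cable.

T ≈ 361 N

Take torques about the hinge: T sin 58° · 2.5 = 25×10×1.55 + 199×1.9 = 765.6 N·m.
So T = 765.6 / (0.8480 × 2.5) = 361.11 N.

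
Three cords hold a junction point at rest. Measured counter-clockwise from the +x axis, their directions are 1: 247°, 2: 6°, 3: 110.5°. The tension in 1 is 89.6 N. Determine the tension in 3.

Resolve: ΣF_x = 89.6 cos 247° + T_2 cos 6° + T_3 cos 110.5° = 0.
        ΣF_y = 89.6 sin 247° + T_2 sin 6° + T_3 sin 110.5° = 0.
The known terms sum to (-35.01, -82.48) N, so 0.9945 T_2 − 0.3502 T_3 = 35.01 and 0.1045 T_2 + 0.9367 T_3 = 82.48.
Solving simultaneously: T_2 = 63.71 N, T_3 = 80.94 N.

T_3 ≈ 80.9 N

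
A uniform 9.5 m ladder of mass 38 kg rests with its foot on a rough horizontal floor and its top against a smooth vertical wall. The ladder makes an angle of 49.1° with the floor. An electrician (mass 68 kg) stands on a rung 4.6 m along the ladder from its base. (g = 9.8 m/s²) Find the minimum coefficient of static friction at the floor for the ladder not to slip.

ΣF_y = 0: N_floor = 38×9.8 + 68×9.8 = 1038.8 N.
Torques about the foot: N_wall · 9.5 sin 49.1° = 38×9.8×4.75 cos 49.1° + 68×9.8×4.6 cos 49.1° → N_wall = 440.8 N.
ΣF_x = 0: f_floor = N_wall = 440.8 N.
μ_min = f_floor / N_floor = 440.8 / 1038.8 = 0.4243.

μ_min ≈ 0.424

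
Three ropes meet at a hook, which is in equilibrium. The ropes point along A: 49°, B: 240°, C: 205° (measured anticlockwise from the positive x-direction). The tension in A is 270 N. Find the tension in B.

Resolve: ΣF_x = 270 cos 49° + T_B cos 240° + T_C cos 205° = 0.
        ΣF_y = 270 sin 49° + T_B sin 240° + T_C sin 205° = 0.
The known terms sum to (177.1, 203.8) N, so -0.5000 T_B − 0.9063 T_C = -177.1 and -0.8660 T_B − 0.4226 T_C = -203.8.
Solving simultaneously: T_B = 191.5 N, T_C = 89.82 N.

T_B ≈ 191 N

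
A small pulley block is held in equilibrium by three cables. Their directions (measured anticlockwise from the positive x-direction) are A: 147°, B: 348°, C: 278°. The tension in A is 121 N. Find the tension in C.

Resolve: ΣF_x = 121 cos 147° + T_B cos 348° + T_C cos 278° = 0.
        ΣF_y = 121 sin 147° + T_B sin 348° + T_C sin 278° = 0.
The known terms sum to (-101.5, 65.9) N, so 0.9781 T_B + 0.1392 T_C = 101.5 and -0.2079 T_B − 0.9903 T_C = -65.9.
Solving simultaneously: T_B = 97.18 N, T_C = 46.15 N.

T_C ≈ 46.1 N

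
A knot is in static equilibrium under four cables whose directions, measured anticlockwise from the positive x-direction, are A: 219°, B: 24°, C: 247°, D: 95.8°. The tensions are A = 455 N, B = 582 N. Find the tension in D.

Resolve: ΣF_x = 455 cos 219° + 582 cos 24° + T_C cos 247° + T_D cos 95.8° = 0.
        ΣF_y = 455 sin 219° + 582 sin 24° + T_C sin 247° + T_D sin 95.8° = 0.
The known terms sum to (178.1, -49.62) N, so -0.3907 T_C − 0.1011 T_D = -178.1 and -0.9205 T_C + 0.9949 T_D = 49.62.
Solving simultaneously: T_C = 357.4 N, T_D = 380.5 N.

T_D ≈ 381 N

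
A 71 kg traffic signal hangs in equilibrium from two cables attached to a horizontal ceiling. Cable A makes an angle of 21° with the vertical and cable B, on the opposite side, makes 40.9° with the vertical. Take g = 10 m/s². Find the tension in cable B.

T_B ≈ 288 N

Angles from the horizontal: cable A is 90° − 21° = 69°, cable B is 90° − 40.9° = 49.1°.
Weight W = 71 × 10 = 710 N acts straight down.
Horizontal: T_A cos 69° = T_B cos 49.1°  →  T_A = 1.827 T_B.
Vertical: T_A sin 69° + T_B sin 49.1° = 710.
Substituting the horizontal relation into the vertical equation gives 2.462 T_B = 710, so T_B = 288.4 N.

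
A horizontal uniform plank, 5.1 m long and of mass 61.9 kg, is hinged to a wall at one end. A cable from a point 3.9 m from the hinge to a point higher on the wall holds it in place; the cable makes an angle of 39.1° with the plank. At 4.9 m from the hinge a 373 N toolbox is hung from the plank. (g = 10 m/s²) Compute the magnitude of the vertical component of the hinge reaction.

Take torques about the hinge: T sin 39.1° · 3.9 = 61.9×10×2.55 + 373×4.9 = 3406.1 N·m.
So T = 3406.1 / (0.6307 × 3.9) = 1384.8 N.
ΣF_y = 0: H_y = (61.9×10 + 373) − T sin 39.1° = 992 − 873.37 = 118.63 N.

|H_y| ≈ 119 N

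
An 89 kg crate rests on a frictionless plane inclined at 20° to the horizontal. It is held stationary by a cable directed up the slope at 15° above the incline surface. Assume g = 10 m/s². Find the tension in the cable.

Take axes along and perpendicular to the incline. Weight components: W sin 20° = 304.4 N down-slope, W cos 20° = 836.3 N into the surface.
Along incline: T cos 15° = W sin 20° → T = 315.1 N.
Perpendicular: N = W cos 20° − T sin 15° = 754.8 N.

T ≈ 315 N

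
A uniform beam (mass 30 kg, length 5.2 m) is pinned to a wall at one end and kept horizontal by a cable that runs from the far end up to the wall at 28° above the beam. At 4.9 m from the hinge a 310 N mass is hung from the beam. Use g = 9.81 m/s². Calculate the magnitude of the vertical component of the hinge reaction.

|H_y| ≈ 165 N

Take torques about the hinge: T sin 28° · 5.2 = 30×9.81×2.6 + 310×4.9 = 2284.2 N·m.
So T = 2284.2 / (0.4695 × 5.2) = 935.66 N.
ΣF_y = 0: H_y = (30×9.81 + 310) − T sin 28° = 604.3 − 439.27 = 165.03 N.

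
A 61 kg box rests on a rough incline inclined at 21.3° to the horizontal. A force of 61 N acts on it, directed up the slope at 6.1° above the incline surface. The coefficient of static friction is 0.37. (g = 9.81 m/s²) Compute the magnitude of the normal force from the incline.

Axes along / perpendicular to the incline. W sin 21.3° = 217.4 N down-slope; W cos 21.3° = 557.5 N into the surface.
Perpendicular: N = W cos 21.3° − P sin 6.1° = 557.5 − 6.482 = 551.1 N.
Along incline: P cos 6.1° + f = W sin 21.3° (friction acts up-slope) → f = 217.4 − 60.65 = 156.7 N.
|f| = 156.7 N ≤ μN = 203.9 N, so the box is indeed static.

N ≈ 551 N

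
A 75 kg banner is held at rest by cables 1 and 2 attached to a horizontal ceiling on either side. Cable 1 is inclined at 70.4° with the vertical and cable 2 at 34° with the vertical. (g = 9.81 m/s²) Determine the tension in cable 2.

Angles from the horizontal: cable 1 is 90° − 70.4° = 19.6°, cable 2 is 90° − 34° = 56°.
Weight W = 75 × 9.81 = 735.8 N acts straight down.
Horizontal: T_1 cos 19.6° = T_2 cos 56°  →  T_1 = 0.5936 T_2.
Vertical: T_1 sin 19.6° + T_2 sin 56° = 735.8.
Substituting the horizontal relation into the vertical equation gives 1.028 T_2 = 735.8, so T_2 = 715.6 N.

T_2 ≈ 716 N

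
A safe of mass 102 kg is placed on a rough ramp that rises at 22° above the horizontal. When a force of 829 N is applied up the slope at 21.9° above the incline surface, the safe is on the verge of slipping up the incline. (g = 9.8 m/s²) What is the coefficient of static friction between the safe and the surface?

On the verge of sliding up the incline, friction is at its maximum μN and acts down the slope.
Perpendicular to incline: N = W cos 22° − P sin 21.9° = 926.8 − 309.2 = 617.6 N.
Along incline: P cos 21.9° − μN = W sin 22° → μ = −(W sin 22° − P cos 21.9°) / N = 0.6391.

μ ≈ 0.639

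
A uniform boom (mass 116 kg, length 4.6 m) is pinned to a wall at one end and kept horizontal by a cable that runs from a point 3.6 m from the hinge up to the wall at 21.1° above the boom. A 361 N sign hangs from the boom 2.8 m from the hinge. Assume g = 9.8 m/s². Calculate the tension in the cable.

T ≈ 2800 N

Take torques about the hinge: T sin 21.1° · 3.6 = 116×9.8×2.3 + 361×2.8 = 3625.4 N·m.
So T = 3625.4 / (0.3600 × 3.6) = 2797.4 N.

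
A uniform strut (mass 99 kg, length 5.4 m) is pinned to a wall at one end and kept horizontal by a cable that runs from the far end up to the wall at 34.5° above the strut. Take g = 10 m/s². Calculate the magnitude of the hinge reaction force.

Take torques about the hinge: T sin 34.5° · 5.4 = 99×10×2.7 = 2673 N·m.
So T = 2673 / (0.5664 × 5.4) = 873.93 N.
ΣF_x = 0: H_x = T cos 34.5° = 720.23 N.
ΣF_y = 0: H_y = (99×10) − T sin 34.5° = 990 − 495 = 495 N.
|H| = √(H_x² + H_y²) = √((720.23)² + (495)²) = 873.93 N.

|H| ≈ 874 N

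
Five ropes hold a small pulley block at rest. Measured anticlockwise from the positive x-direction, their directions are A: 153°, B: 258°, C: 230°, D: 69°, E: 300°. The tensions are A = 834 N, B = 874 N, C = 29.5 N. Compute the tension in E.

Resolve: ΣF_x = 834 cos 153° + 874 cos 258° + 29.5 cos 230° + T_D cos 69° + T_E cos 300° = 0.
        ΣF_y = 834 sin 153° + 874 sin 258° + 29.5 sin 230° + T_D sin 69° + T_E sin 300° = 0.
The known terms sum to (-943.8, -498.9) N, so 0.3584 T_D + 0.5000 T_E = 943.8 and 0.9336 T_D − 0.8660 T_E = 498.9.
Solving simultaneously: T_D = 1373 N, T_E = 903.7 N.

T_E ≈ 904 N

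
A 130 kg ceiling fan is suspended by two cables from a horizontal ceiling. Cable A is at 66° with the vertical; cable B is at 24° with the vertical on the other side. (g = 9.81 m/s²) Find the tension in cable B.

T_B ≈ 1170 N

Angles from the horizontal: cable A is 90° − 66° = 24°, cable B is 90° − 24° = 66°.
Weight W = 130 × 9.81 = 1275 N acts straight down.
Horizontal: T_A cos 24° = T_B cos 66°  →  T_A = 0.4452 T_B.
Vertical: T_A sin 24° + T_B sin 66° = 1275.
Substituting the horizontal relation into the vertical equation gives 1.095 T_B = 1275, so T_B = 1165 N.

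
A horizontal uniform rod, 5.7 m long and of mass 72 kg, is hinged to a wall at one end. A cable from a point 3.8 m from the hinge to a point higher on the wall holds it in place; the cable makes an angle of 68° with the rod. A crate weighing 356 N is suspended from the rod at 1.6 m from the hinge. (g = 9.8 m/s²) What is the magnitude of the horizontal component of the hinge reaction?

H_x ≈ 274 N

Take torques about the hinge: T sin 68° · 3.8 = 72×9.8×2.85 + 356×1.6 = 2580.6 N·m.
So T = 2580.6 / (0.9272 × 3.8) = 732.43 N.
ΣF_x = 0: H_x = T cos 68° = 274.37 N.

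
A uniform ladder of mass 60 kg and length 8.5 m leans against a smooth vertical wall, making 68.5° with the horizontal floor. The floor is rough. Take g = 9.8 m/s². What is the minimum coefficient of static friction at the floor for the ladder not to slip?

μ_min ≈ 0.197

ΣF_y = 0: N_floor = 60×9.8 = 588 N.
Torques about the foot: N_wall · 8.5 sin 68.5° = 60×9.8×4.25 cos 68.5° → N_wall = 115.81 N.
ΣF_x = 0: f_floor = N_wall = 115.81 N.
μ_min = f_floor / N_floor = 115.81 / 588 = 0.197.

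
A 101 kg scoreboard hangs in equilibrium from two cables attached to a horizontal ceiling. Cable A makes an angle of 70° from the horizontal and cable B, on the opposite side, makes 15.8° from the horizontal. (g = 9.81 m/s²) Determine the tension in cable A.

Weight W = 101 × 9.81 = 990.8 N acts straight down.
Horizontal: T_A cos 70° = T_B cos 15.8°  →  T_B = 0.3554 T_A.
Vertical: T_A sin 70° + T_B sin 15.8° = 990.8.
Substituting the horizontal relation into the vertical equation gives 1.036 T_A = 990.8, so T_A = 955.9 N.

T_A ≈ 956 N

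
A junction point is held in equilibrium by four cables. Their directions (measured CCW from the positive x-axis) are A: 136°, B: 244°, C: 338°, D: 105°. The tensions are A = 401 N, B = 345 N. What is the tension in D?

T_D ≈ 243 N

Resolve: ΣF_x = 401 cos 136° + 345 cos 244° + T_C cos 338° + T_D cos 105° = 0.
        ΣF_y = 401 sin 136° + 345 sin 244° + T_C sin 338° + T_D sin 105° = 0.
The known terms sum to (-439.7, -31.53) N, so 0.9272 T_C − 0.2588 T_D = 439.7 and -0.3746 T_C + 0.9659 T_D = 31.53.
Solving simultaneously: T_C = 542 N, T_D = 242.8 N.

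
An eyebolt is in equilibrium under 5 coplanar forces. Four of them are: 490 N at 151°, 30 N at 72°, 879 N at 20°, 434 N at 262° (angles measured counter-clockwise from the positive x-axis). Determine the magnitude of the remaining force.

F ≈ 372 N

Sum the known components: ΣF_x = 346.3 N, ΣF_y = 136.9 N.
For equilibrium the remaining force must supply (−ΣF_x, −ΣF_y) = (-346.3, -136.9) N.
Magnitude = √((-346.3)² + (-136.9)²) = 372.4 N; direction = atan2(-136.9, -346.3) = 201.6°.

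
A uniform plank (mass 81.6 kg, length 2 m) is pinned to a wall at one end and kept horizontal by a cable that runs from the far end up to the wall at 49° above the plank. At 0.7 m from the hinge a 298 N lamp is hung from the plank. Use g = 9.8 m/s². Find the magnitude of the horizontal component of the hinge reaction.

Take torques about the hinge: T sin 49° · 2 = 81.6×9.8×1 + 298×0.7 = 1008.3 N·m.
So T = 1008.3 / (0.7547 × 2) = 667.99 N.
ΣF_x = 0: H_x = T cos 49° = 438.24 N.

H_x ≈ 438 N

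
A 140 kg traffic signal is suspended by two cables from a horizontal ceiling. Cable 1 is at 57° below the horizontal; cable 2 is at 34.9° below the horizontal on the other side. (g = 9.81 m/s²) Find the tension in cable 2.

T_2 ≈ 748 N

Weight W = 140 × 9.81 = 1373 N acts straight down.
Horizontal: T_1 cos 57° = T_2 cos 34.9°  →  T_1 = 1.506 T_2.
Vertical: T_1 sin 57° + T_2 sin 34.9° = 1373.
Substituting the horizontal relation into the vertical equation gives 1.835 T_2 = 1373, so T_2 = 748.4 N.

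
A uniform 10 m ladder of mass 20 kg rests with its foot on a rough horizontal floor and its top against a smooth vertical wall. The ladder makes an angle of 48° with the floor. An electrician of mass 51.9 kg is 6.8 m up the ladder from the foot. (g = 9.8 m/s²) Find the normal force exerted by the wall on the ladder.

Torques about the foot: N_wall · 10 sin 48° = 20×9.8×5 cos 48° + 51.9×9.8×6.8 cos 48° → N_wall = 399.65 N.

N_wall ≈ 400 N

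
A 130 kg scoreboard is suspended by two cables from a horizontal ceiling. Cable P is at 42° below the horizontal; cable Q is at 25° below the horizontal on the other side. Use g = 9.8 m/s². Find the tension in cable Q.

Weight W = 130 × 9.8 = 1274 N acts straight down.
Horizontal: T_P cos 42° = T_Q cos 25°  →  T_P = 1.22 T_Q.
Vertical: T_P sin 42° + T_Q sin 25° = 1274.
Substituting the horizontal relation into the vertical equation gives 1.239 T_Q = 1274, so T_Q = 1029 N.

T_Q ≈ 1030 N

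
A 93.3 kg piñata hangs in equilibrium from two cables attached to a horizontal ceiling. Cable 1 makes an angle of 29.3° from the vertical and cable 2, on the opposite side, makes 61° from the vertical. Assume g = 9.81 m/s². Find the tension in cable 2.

Angles from the horizontal: cable 1 is 90° − 29.3° = 60.7°, cable 2 is 90° − 61° = 29°.
Weight W = 93.3 × 9.81 = 915.3 N acts straight down.
Horizontal: T_1 cos 60.7° = T_2 cos 29°  →  T_1 = 1.787 T_2.
Vertical: T_1 sin 60.7° + T_2 sin 29° = 915.3.
Substituting the horizontal relation into the vertical equation gives 2.043 T_2 = 915.3, so T_2 = 447.9 N.

T_2 ≈ 448 N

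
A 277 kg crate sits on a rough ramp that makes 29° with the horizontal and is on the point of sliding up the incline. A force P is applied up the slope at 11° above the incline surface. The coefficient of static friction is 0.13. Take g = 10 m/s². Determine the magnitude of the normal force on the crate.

On the verge of sliding up the incline, friction equals μN and acts down the slope.
Perpendicular: N + P sin 11° = W cos 29° = 2423 N.
Along incline: P cos 11° = W sin 29° + μN  with W sin 29° = 1343 N.
Solving the pair for P and N: P = 1647 N, N = 2108 N (and f = μN = 274.1 N).

N ≈ 2110 N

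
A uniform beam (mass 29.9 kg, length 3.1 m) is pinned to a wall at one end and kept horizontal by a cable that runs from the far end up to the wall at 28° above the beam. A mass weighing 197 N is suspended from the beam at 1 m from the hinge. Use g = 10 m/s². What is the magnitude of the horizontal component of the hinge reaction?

Take torques about the hinge: T sin 28° · 3.1 = 29.9×10×1.55 + 197×1 = 660.45 N·m.
So T = 660.45 / (0.4695 × 3.1) = 453.8 N.
ΣF_x = 0: H_x = T cos 28° = 400.69 N.

H_x ≈ 401 N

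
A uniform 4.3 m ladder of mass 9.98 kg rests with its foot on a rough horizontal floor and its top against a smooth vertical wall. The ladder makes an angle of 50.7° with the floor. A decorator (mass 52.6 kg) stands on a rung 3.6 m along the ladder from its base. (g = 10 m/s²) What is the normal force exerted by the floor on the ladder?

N_floor ≈ 626 N

ΣF_y = 0: N_floor = 9.98×10 + 52.6×10 = 625.8 N.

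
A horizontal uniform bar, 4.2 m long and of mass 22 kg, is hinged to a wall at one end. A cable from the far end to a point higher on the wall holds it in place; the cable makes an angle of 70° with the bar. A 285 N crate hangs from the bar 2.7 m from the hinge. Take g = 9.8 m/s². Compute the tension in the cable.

Take torques about the hinge: T sin 70° · 4.2 = 22×9.8×2.1 + 285×2.7 = 1222.3 N·m.
So T = 1222.3 / (0.9397 × 4.2) = 309.69 N.

T ≈ 310 N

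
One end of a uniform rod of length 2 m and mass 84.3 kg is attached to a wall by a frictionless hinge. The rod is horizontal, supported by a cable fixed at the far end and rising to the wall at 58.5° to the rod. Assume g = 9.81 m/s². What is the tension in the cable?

Take torques about the hinge: T sin 58.5° · 2 = 84.3×9.81×1 = 826.98 N·m.
So T = 826.98 / (0.8526 × 2) = 484.95 N.

T ≈ 485 N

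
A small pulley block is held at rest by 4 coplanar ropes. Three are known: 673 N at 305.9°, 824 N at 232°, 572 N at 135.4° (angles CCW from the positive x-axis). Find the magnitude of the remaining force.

Sum the known components: ΣF_x = -520 N, ΣF_y = -792.8 N.
For equilibrium the remaining force must supply (−ΣF_x, −ΣF_y) = (520, 792.8) N.
Magnitude = √((520)² + (792.8)²) = 948.1 N; direction = atan2(792.8, 520) = 56.7°.

F ≈ 948 N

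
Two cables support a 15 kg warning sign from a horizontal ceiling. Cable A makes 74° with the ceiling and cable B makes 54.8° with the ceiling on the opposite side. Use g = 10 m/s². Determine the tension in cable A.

T_A ≈ 111 N

Weight W = 15 × 10 = 150 N acts straight down.
Horizontal: T_A cos 74° = T_B cos 54.8°  →  T_B = 0.4782 T_A.
Vertical: T_A sin 74° + T_B sin 54.8° = 150.
Substituting the horizontal relation into the vertical equation gives 1.352 T_A = 150, so T_A = 110.9 N.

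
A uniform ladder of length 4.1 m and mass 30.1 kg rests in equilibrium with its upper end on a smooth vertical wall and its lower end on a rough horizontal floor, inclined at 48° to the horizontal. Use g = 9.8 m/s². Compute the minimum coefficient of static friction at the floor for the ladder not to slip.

μ_min ≈ 0.450

ΣF_y = 0: N_floor = 30.1×9.8 = 294.98 N.
Torques about the foot: N_wall · 4.1 sin 48° = 30.1×9.8×2.05 cos 48° → N_wall = 132.8 N.
ΣF_x = 0: f_floor = N_wall = 132.8 N.
μ_min = f_floor / N_floor = 132.8 / 294.98 = 0.4502.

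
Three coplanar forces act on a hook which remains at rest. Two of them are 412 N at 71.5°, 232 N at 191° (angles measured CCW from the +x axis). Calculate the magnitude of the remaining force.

Sum the known components: ΣF_x = -97.01 N, ΣF_y = 346.4 N.
For equilibrium the remaining force must supply (−ΣF_x, −ΣF_y) = (97.01, -346.4) N.
Magnitude = √((97.01)² + (-346.4)²) = 359.8 N; direction = atan2(-346.4, 97.01) = 285.6°.

F ≈ 360 N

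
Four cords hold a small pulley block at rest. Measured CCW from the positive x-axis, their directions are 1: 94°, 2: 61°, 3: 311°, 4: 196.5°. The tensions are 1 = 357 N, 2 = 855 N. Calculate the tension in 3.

Resolve: ΣF_x = 357 cos 94° + 855 cos 61° + T_3 cos 311° + T_4 cos 196.5° = 0.
        ΣF_y = 357 sin 94° + 855 sin 61° + T_3 sin 311° + T_4 sin 196.5° = 0.
The known terms sum to (389.6, 1104) N, so 0.6561 T_3 − 0.9588 T_4 = -389.6 and -0.7547 T_3 − 0.2840 T_4 = -1104.
Solving simultaneously: T_3 = 1042 N, T_4 = 1119 N.

T_3 ≈ 1040 N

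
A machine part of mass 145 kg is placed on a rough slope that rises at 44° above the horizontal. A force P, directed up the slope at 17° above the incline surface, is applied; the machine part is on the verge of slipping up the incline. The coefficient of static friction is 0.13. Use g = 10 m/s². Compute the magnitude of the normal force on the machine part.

On the verge of sliding up the incline, friction equals μN and acts down the slope.
Perpendicular: N + P sin 17° = W cos 44° = 1043 N.
Along incline: P cos 17° = W sin 44° + μN  with W sin 44° = 1007 N.
Solving the pair for P and N: P = 1149 N, N = 707 N (and f = μN = 91.91 N).

N ≈ 707 N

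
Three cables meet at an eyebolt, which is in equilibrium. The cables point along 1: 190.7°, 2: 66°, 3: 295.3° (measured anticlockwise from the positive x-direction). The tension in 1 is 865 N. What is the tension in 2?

Resolve: ΣF_x = 865 cos 190.7° + T_2 cos 66° + T_3 cos 295.3° = 0.
        ΣF_y = 865 sin 190.7° + T_2 sin 66° + T_3 sin 295.3° = 0.
The known terms sum to (-850, -160.6) N, so 0.4067 T_2 + 0.4274 T_3 = 850 and 0.9135 T_2 − 0.9041 T_3 = 160.6.
Solving simultaneously: T_2 = 1104 N, T_3 = 938 N.

T_2 ≈ 1100 N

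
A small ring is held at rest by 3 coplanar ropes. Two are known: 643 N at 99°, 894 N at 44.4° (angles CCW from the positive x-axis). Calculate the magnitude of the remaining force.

F ≈ 1370 N

Sum the known components: ΣF_x = 538.2 N, ΣF_y = 1261 N.
For equilibrium the remaining force must supply (−ΣF_x, −ΣF_y) = (-538.2, -1261) N.
Magnitude = √((-538.2)² + (-1261)²) = 1371 N; direction = atan2(-1261, -538.2) = 246.9°.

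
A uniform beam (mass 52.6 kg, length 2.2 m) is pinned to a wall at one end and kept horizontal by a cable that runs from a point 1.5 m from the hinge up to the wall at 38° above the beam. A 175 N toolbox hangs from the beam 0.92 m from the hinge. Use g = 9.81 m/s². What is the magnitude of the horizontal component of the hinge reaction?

H_x ≈ 622 N

Take torques about the hinge: T sin 38° · 1.5 = 52.6×9.81×1.1 + 175×0.92 = 728.61 N·m.
So T = 728.61 / (0.6157 × 1.5) = 788.97 N.
ΣF_x = 0: H_x = T cos 38° = 621.72 N.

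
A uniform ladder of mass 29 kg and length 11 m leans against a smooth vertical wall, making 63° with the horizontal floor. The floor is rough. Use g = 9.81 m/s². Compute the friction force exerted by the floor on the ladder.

Torques about the foot: N_wall · 11 sin 63° = 29×9.81×5.5 cos 63° → N_wall = 72.477 N.
ΣF_x = 0: f_floor = N_wall = 72.477 N.

f ≈ 72.5 N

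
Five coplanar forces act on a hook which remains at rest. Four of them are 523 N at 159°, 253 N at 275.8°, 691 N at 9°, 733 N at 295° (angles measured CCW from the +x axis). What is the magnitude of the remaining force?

Sum the known components: ΣF_x = 529.6 N, ΣF_y = -620.5 N.
For equilibrium the remaining force must supply (−ΣF_x, −ΣF_y) = (-529.6, 620.5) N.
Magnitude = √((-529.6)² + (620.5)²) = 815.8 N; direction = atan2(620.5, -529.6) = 130.5°.

F ≈ 816 N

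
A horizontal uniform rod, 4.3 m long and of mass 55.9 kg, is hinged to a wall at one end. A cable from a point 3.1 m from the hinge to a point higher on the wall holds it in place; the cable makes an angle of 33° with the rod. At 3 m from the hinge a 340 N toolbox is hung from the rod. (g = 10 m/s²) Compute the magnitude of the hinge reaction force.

Take torques about the hinge: T sin 33° · 3.1 = 55.9×10×2.15 + 340×3 = 2221.8 N·m.
So T = 2221.8 / (0.5446 × 3.1) = 1316 N.
ΣF_x = 0: H_x = T cos 33° = 1103.7 N.
ΣF_y = 0: H_y = (55.9×10 + 340) − T sin 33° = 899 − 716.73 = 182.27 N.
|H| = √(H_x² + H_y²) = √((1103.7)² + (182.27)²) = 1118.6 N.

|H| ≈ 1120 N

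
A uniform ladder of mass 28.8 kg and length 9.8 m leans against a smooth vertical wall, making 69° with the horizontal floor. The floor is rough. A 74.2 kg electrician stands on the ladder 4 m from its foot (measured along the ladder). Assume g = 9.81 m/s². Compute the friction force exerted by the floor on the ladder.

f ≈ 168 N

Torques about the foot: N_wall · 9.8 sin 69° = 28.8×9.81×4.9 cos 69° + 74.2×9.81×4 cos 69° → N_wall = 168.27 N.
ΣF_x = 0: f_floor = N_wall = 168.27 N.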